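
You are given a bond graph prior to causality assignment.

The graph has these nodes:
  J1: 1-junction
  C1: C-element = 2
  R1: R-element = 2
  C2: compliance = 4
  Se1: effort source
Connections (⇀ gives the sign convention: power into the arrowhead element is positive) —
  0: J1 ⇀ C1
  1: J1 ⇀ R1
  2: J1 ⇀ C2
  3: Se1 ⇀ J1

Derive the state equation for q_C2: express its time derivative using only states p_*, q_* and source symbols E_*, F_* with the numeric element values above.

dq_C2/dt = E_Se1/2 - q_C1/4 - q_C2/8

#3 →J1  (Se1 (Se) sets effort on bond)
#0 →J1  (C1 integral (e out))
#2 →J1  (C2 integral (e out))
#1 →R1  (only one flow-in slot at J1)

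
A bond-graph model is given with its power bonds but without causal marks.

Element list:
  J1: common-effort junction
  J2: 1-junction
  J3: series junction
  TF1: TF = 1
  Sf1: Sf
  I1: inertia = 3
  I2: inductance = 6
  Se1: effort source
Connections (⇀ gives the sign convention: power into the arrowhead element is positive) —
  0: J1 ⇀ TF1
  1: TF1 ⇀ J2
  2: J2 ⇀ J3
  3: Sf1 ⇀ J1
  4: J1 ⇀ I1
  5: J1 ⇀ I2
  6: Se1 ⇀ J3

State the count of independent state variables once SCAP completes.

2  (I1, I2 all integral)

bond 3 →Sf1  (Sf1 (Sf) sets flow on bond)
bond 6 →J3  (source Se1 imposes e)
bond 2 →J2  (J3: last free bond brings flow in)
bond 1 →TF1  (only one flow-in slot at J2)
bond 0 →J1  (TF1: transformer flips bond 1)
bond 4 →I1  (J1 effort already set via bond 0)
bond 5 →I2  (common-e at J1 fixed by 0)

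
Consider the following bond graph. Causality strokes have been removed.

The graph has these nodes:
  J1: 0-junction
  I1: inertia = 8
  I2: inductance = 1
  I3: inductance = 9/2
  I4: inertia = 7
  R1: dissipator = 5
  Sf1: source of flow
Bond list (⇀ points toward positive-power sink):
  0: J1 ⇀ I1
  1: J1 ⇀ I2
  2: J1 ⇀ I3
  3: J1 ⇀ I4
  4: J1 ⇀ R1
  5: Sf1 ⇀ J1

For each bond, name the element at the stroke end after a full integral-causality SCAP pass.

bond 5 →Sf1  (source Sf1 imposes f)
bond 0 →I1  (I1 outputs flow p/I1)
bond 1 →I2  (I2: I, integral causality)
bond 2 →I3  (I3: I, integral causality)
bond 3 →I4  (I4 integral (f out))
bond 4 →J1  (J1: last free bond brings effort in)

#0 stroke→I1
#1 stroke→I2
#2 stroke→I3
#3 stroke→I4
#4 stroke→J1
#5 stroke→Sf1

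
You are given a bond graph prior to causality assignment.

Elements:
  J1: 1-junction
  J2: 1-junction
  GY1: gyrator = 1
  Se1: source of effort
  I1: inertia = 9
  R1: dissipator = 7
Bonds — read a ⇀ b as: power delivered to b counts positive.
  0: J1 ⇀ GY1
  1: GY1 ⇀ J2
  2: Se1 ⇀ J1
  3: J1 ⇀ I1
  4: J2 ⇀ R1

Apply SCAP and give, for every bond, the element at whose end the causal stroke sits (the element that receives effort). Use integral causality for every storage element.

bond 0 →J1
bond 1 →J2
bond 2 →J1
bond 3 →I1
bond 4 →R1

β2 stroke at J1  (Se1: effort source, stroke at far end)
β3 stroke at I1  (I1 outputs flow p/I1)
β0 stroke at J1  (J1 flow already set via bond 3)
β1 stroke at J2  (GY GY1: same side as bond 0)
β4 stroke at R1  (J2: last free bond brings flow in)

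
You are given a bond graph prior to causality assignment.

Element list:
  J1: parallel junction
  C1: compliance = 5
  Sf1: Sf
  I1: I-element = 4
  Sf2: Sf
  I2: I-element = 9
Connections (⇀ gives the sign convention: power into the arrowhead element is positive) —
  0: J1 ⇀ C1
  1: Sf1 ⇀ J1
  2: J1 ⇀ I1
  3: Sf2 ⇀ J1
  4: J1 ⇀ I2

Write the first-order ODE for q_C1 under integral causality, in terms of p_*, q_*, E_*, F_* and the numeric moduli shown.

dq_C1/dt = F_Sf1 + F_Sf2 - p_I1/4 - p_I2/9

β1 stroke at Sf1  (Sf1 (Sf) sets flow on bond)
β3 stroke at Sf2  (source Sf2 imposes f)
β0 stroke at J1  (C1 outputs effort q/C1)
β2 stroke at I1  (0-jn J1 has e-setter on 0)
β4 stroke at I2  (J1: bond 0 brought effort, rest push out)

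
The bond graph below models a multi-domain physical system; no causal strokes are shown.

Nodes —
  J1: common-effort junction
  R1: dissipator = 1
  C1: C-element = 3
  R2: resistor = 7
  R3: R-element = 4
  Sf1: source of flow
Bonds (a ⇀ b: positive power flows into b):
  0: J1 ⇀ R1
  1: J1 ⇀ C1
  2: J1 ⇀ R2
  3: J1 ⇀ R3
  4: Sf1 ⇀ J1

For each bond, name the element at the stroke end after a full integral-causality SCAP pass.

b0 →R1
b1 →J1
b2 →R2
b3 →R3
b4 →Sf1

bond 4 stroke at Sf1  (source Sf1 imposes f)
bond 1 stroke at J1  (C1 integral (e out))
bond 0 stroke at R1  (J1: bond 1 brought effort, rest push out)
bond 2 stroke at R2  (J1 effort already set via bond 1)
bond 3 stroke at R3  (J1: bond 1 brought effort, rest push out)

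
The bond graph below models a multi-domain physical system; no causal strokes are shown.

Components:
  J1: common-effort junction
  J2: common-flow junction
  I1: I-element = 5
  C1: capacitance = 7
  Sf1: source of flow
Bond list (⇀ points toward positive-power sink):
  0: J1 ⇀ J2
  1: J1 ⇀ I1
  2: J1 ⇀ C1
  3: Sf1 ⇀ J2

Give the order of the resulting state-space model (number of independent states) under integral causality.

2  (C1, I1 all integral)

β3 |Sf1  (Sf1 (Sf) sets flow on bond)
β0 |J2  (1-jn J2 has f-setter on 3)
β1 |I1  (I1: I, integral causality)
β2 |J1  (J1: last free bond brings effort in)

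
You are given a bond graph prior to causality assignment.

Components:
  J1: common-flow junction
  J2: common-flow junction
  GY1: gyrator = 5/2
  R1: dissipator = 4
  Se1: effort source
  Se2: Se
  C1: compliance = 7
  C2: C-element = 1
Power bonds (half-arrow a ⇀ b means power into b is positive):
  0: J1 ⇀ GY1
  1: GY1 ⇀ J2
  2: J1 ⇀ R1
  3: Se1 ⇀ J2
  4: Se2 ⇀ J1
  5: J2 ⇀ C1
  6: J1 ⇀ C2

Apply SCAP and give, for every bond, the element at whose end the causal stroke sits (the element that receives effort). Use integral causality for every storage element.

bond 0 |GY1
bond 1 |GY1
bond 2 |J1
bond 3 |J2
bond 4 |J1
bond 5 |J2
bond 6 |J1

b3 stroke→J2  (Se1 fixes effort; stroke away)
b4 stroke→J1  (Se2 (Se) sets effort on bond)
b5 stroke→J2  (C1 outputs effort q/C1)
b1 stroke→GY1  (only one flow-in slot at J2)
b0 stroke→GY1  (GY GY1: same side as bond 1)
b2 stroke→J1  (1-jn J1 has f-setter on 0)
b6 stroke→J1  (J1: bond 0 brought flow, rest push out)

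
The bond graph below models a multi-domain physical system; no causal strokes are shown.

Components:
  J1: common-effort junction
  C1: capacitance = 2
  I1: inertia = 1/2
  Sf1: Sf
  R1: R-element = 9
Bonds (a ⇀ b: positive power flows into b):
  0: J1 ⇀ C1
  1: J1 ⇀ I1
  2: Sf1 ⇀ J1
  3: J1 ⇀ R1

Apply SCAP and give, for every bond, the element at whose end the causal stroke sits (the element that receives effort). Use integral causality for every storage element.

β2 stroke at Sf1  (Sf1: flow source, stroke at near end)
β0 stroke at J1  (C1: C, integral causality)
β1 stroke at I1  (J1: bond 0 brought effort, rest push out)
β3 stroke at R1  (J1: bond 0 brought effort, rest push out)

bond 0 stroke→J1
bond 1 stroke→I1
bond 2 stroke→Sf1
bond 3 stroke→R1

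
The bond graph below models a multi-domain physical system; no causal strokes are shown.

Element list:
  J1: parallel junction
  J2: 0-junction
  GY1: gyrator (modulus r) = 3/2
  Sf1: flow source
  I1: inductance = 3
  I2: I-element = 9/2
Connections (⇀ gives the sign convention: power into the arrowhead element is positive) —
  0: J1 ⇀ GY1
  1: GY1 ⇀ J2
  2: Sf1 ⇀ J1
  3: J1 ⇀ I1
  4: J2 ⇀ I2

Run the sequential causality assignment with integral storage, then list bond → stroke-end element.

b0 |J1
b1 |J2
b2 |Sf1
b3 |I1
b4 |I2

bond 2 |Sf1  (Sf1 fixes flow; stroke at Sf1)
bond 3 |I1  (prefer integral on I1)
bond 0 |J1  (closing 0-jn rule on J1)
bond 1 |J2  (GY1: gyrator matches bond 0)
bond 4 |I2  (J2 effort already set via bond 1)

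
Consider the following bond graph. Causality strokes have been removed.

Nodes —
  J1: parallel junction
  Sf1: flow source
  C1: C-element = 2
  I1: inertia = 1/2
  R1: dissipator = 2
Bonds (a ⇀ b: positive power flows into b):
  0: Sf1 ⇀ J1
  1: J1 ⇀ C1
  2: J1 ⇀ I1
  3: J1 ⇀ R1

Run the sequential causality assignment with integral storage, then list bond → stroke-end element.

bond 0 stroke→Sf1  (Sf1: flow source, stroke at near end)
bond 1 stroke→J1  (prefer integral on C1)
bond 2 stroke→I1  (J1: bond 1 brought effort, rest push out)
bond 3 stroke→R1  (common-e at J1 fixed by 1)

bond 0 →Sf1
bond 1 →J1
bond 2 →I1
bond 3 →R1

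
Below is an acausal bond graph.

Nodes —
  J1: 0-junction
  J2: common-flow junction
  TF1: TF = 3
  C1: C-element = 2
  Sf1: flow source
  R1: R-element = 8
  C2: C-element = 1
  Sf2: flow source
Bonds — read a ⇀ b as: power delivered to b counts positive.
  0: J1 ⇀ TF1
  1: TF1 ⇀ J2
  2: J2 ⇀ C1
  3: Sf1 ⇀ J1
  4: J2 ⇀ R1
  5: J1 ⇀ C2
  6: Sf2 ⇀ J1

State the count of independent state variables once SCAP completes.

#3 stroke at Sf1  (Sf1: flow source, stroke at near end)
#6 stroke at Sf2  (source Sf2 imposes f)
#2 stroke at J2  (C1: C, integral causality)
#5 stroke at J1  (C2 integral (e out))
#0 stroke at TF1  (J1: bond 5 brought effort, rest push out)
#1 stroke at J2  (TF1: transformer flips bond 0)
#4 stroke at R1  (closing 1-jn rule on J2)

2  (C1, C2 all integral)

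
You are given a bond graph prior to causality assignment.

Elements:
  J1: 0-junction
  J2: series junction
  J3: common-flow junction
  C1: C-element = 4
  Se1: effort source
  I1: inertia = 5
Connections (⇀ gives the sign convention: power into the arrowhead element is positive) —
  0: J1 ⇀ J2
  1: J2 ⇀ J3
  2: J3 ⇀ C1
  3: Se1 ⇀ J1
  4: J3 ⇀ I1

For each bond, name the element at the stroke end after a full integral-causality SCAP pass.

bond 3 stroke→J1  (Se1: effort source, stroke at far end)
bond 0 stroke→J2  (0-jn J1 has e-setter on 3)
bond 1 stroke→J3  (J2 needs exactly one f-in)
bond 2 stroke→J3  (C1: C, integral causality)
bond 4 stroke→I1  (J3: last free bond brings flow in)

β0 →J2
β1 →J3
β2 →J3
β3 →J1
β4 →I1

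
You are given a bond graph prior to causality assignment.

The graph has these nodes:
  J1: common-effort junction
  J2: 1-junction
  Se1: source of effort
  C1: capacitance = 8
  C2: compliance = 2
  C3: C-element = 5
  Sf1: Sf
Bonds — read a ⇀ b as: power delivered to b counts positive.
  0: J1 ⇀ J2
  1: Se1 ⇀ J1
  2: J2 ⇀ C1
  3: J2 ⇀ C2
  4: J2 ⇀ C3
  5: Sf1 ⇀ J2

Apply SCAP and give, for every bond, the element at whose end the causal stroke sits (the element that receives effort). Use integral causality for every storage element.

bond 1 →J1  (source Se1 imposes e)
bond 5 →Sf1  (Sf1: flow source, stroke at near end)
bond 0 →J2  (J1 effort already set via bond 1)
bond 2 →J2  (1-jn J2 has f-setter on 5)
bond 3 →J2  (1-jn J2 has f-setter on 5)
bond 4 →J2  (J2 flow already set via bond 5)

bond 0 →J2
bond 1 →J1
bond 2 →J2
bond 3 →J2
bond 4 →J2
bond 5 →Sf1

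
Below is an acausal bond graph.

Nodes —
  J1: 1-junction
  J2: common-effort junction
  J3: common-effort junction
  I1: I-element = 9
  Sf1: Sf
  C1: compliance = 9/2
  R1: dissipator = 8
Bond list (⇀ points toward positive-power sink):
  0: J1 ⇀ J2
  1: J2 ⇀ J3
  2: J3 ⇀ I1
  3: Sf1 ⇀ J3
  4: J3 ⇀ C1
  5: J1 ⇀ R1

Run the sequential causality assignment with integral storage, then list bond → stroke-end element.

b3 |Sf1  (source Sf1 imposes f)
b2 |I1  (I1 outputs flow p/I1)
b4 |J3  (C1 integral (e out))
b1 |J2  (common-e at J3 fixed by 4)
b0 |J1  (J2: bond 1 brought effort, rest push out)
b5 |R1  (only one flow-in slot at J1)

β0 stroke→J1
β1 stroke→J2
β2 stroke→I1
β3 stroke→Sf1
β4 stroke→J3
β5 stroke→R1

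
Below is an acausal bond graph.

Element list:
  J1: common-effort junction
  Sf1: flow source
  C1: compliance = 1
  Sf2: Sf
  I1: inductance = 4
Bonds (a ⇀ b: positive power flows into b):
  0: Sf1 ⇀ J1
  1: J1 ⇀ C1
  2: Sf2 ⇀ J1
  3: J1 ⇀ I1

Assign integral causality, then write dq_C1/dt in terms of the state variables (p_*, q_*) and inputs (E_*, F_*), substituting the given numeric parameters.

dq_C1/dt = F_Sf1 + F_Sf2 - p_I1/4

bond 0 |Sf1  (source Sf1 imposes f)
bond 2 |Sf2  (source Sf2 imposes f)
bond 1 |J1  (C1: C, integral causality)
bond 3 |I1  (J1 effort already set via bond 1)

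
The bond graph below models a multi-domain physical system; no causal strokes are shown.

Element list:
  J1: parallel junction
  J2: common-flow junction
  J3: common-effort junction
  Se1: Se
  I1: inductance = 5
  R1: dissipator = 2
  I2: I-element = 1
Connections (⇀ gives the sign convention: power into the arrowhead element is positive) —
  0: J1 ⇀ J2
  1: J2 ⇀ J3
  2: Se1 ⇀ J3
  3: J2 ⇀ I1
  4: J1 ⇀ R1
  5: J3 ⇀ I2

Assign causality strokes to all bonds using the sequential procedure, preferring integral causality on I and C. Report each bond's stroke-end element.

b0 →J2
b1 →J2
b2 →J3
b3 →I1
b4 →J1
b5 →I2

b2 stroke→J3  (Se1: effort source, stroke at far end)
b1 stroke→J2  (J3 effort already set via bond 2)
b5 stroke→I2  (J3: bond 2 brought effort, rest push out)
b3 stroke→I1  (I1 outputs flow p/I1)
b0 stroke→J2  (J2 flow already set via bond 3)
b4 stroke→J1  (J1 needs exactly one e-in)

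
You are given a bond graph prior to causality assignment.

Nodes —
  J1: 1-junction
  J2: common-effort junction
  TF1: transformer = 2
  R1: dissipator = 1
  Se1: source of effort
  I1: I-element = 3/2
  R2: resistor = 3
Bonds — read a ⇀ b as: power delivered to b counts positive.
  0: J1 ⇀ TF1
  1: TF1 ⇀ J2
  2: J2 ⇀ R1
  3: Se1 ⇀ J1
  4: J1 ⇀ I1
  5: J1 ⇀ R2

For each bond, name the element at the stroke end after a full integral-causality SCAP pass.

b3 |J1  (Se1: effort source, stroke at far end)
b4 |I1  (I1 integral (f out))
b0 |J1  (J1 flow already set via bond 4)
b5 |J1  (common-f at J1 fixed by 4)
b1 |TF1  (TF1: transformer flips bond 0)
b2 |J2  (only one effort-in slot at J2)

bond 0 stroke at J1
bond 1 stroke at TF1
bond 2 stroke at J2
bond 3 stroke at J1
bond 4 stroke at I1
bond 5 stroke at J1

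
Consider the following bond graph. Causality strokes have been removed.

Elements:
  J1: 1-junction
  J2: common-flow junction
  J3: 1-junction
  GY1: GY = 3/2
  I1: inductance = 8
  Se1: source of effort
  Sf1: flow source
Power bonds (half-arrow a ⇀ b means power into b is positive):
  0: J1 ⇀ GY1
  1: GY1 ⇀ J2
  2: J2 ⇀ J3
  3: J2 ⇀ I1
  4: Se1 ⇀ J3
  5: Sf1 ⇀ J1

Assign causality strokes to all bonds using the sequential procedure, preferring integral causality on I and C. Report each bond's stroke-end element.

β4 →J3  (Se1 fixes effort; stroke away)
β5 →Sf1  (source Sf1 imposes f)
β0 →J1  (common-f at J1 fixed by 5)
β2 →J2  (closing 1-jn rule on J3)
β1 →J2  (through GY1, causality inverts; strokes same side of GY1)
β3 →I1  (J2: last free bond brings flow in)

bond 0 |J1
bond 1 |J2
bond 2 |J2
bond 3 |I1
bond 4 |J3
bond 5 |Sf1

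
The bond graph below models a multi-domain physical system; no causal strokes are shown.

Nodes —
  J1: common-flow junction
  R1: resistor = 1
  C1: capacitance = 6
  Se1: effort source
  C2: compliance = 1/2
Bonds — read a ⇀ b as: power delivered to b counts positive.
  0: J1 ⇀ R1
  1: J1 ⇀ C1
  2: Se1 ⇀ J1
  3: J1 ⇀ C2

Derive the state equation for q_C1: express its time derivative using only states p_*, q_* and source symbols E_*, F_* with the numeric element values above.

#2 →J1  (Se1 (Se) sets effort on bond)
#1 →J1  (C1 outputs effort q/C1)
#3 →J1  (C2: C, integral causality)
#0 →R1  (closing 1-jn rule on J1)

dq_C1/dt = E_Se1 - q_C1/6 - 2*q_C2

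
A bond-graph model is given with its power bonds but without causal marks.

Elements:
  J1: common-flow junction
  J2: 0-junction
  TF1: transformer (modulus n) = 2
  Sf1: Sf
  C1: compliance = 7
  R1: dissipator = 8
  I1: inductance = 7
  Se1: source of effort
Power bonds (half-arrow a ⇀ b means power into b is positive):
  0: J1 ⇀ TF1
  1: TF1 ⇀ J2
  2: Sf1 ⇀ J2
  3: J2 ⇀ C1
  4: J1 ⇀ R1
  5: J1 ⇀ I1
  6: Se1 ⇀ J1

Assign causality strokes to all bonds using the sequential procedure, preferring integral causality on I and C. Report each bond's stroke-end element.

#0 |J1
#1 |TF1
#2 |Sf1
#3 |J2
#4 |J1
#5 |I1
#6 |J1

β2 →Sf1  (source Sf1 imposes f)
β6 →J1  (Se1: effort source, stroke at far end)
β3 →J2  (C1 integral (e out))
β1 →TF1  (common-e at J2 fixed by 3)
β0 →J1  (TF1: transformer flips bond 1)
β5 →I1  (I1 outputs flow p/I1)
β4 →J1  (1-jn J1 has f-setter on 5)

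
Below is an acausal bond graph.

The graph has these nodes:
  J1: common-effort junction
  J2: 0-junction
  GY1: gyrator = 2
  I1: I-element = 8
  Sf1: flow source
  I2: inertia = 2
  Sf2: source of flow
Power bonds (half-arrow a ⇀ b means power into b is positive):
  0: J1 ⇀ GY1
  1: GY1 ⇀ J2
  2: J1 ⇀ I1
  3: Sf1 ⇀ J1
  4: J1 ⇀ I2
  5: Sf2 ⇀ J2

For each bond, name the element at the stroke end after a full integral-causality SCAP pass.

bond 0 stroke→J1
bond 1 stroke→J2
bond 2 stroke→I1
bond 3 stroke→Sf1
bond 4 stroke→I2
bond 5 stroke→Sf2

#3 →Sf1  (Sf1 fixes flow; stroke at Sf1)
#5 →Sf2  (Sf2 (Sf) sets flow on bond)
#1 →J2  (J2: last free bond brings effort in)
#0 →J1  (through GY1, causality inverts; strokes same side of GY1)
#2 →I1  (J1 effort already set via bond 0)
#4 →I2  (J1 effort already set via bond 0)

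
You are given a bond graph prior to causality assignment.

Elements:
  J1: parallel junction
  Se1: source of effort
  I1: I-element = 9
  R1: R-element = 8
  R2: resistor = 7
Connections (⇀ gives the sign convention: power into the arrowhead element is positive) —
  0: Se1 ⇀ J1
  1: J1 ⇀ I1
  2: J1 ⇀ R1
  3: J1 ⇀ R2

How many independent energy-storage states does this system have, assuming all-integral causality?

b0 stroke→J1  (Se1 fixes effort; stroke away)
b1 stroke→I1  (J1: bond 0 brought effort, rest push out)
b2 stroke→R1  (J1 effort already set via bond 0)
b3 stroke→R2  (common-e at J1 fixed by 0)

1  (I1 all integral)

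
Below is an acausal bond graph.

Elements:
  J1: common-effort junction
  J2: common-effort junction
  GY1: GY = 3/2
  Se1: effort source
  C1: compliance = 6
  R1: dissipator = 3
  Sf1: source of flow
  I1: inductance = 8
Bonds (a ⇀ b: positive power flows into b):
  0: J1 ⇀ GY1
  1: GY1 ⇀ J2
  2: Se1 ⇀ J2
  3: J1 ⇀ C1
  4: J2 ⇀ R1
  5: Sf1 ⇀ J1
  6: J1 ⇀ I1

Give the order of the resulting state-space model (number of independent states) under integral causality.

2  (C1, I1 all integral)

b2 →J2  (Se1 (Se) sets effort on bond)
b5 →Sf1  (Sf1: flow source, stroke at near end)
b1 →GY1  (common-e at J2 fixed by 2)
b4 →R1  (J2 effort already set via bond 2)
b0 →GY1  (GY1 both-in/both-out from 1)
b3 →J1  (C1 integral (e out))
b6 →I1  (0-jn J1 has e-setter on 3)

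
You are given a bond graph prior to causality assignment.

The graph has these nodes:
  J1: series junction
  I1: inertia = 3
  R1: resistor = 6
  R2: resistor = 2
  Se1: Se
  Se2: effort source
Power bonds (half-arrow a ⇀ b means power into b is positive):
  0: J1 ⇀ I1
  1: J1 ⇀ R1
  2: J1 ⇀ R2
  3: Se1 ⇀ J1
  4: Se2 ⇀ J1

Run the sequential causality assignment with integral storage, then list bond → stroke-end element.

#3 →J1  (source Se1 imposes e)
#4 →J1  (source Se2 imposes e)
#0 →I1  (I1: I, integral causality)
#1 →J1  (common-f at J1 fixed by 0)
#2 →J1  (common-f at J1 fixed by 0)

b0 |I1
b1 |J1
b2 |J1
b3 |J1
b4 |J1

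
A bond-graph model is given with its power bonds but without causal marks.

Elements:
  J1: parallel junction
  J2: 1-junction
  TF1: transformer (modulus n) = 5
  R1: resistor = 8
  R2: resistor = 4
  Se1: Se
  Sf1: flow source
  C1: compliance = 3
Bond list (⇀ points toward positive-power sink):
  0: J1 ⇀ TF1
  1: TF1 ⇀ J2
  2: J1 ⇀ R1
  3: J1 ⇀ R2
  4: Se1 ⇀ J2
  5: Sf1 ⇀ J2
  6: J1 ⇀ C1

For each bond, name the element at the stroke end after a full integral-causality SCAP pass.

β4 |J2  (source Se1 imposes e)
β5 |Sf1  (Sf1: flow source, stroke at near end)
β1 |J2  (J2 flow already set via bond 5)
β0 |TF1  (TF1: transformer flips bond 1)
β6 |J1  (C1 integral (e out))
β2 |R1  (common-e at J1 fixed by 6)
β3 |R2  (J1 effort already set via bond 6)

β0 stroke→TF1
β1 stroke→J2
β2 stroke→R1
β3 stroke→R2
β4 stroke→J2
β5 stroke→Sf1
β6 stroke→J1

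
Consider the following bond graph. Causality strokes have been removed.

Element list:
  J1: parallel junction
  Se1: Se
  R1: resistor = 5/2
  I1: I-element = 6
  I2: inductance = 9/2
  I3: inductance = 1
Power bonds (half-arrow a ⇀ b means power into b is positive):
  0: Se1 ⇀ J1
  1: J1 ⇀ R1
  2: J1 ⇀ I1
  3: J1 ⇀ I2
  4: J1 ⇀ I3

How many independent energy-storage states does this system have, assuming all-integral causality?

3  (I1, I2, I3 all integral)

bond 0 →J1  (Se1: effort source, stroke at far end)
bond 1 →R1  (J1: bond 0 brought effort, rest push out)
bond 2 →I1  (common-e at J1 fixed by 0)
bond 3 →I2  (J1: bond 0 brought effort, rest push out)
bond 4 →I3  (J1: bond 0 brought effort, rest push out)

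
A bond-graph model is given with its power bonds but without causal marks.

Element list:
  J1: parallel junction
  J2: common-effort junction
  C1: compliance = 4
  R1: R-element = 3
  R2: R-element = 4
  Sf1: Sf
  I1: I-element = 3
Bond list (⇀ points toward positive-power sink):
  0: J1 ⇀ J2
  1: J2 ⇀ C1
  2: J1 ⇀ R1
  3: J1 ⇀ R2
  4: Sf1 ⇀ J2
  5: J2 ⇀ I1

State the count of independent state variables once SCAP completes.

b4 →Sf1  (Sf1 fixes flow; stroke at Sf1)
b1 →J2  (C1: C, integral causality)
b0 →J1  (0-jn J2 has e-setter on 1)
b5 →I1  (J2: bond 1 brought effort, rest push out)
b2 →R1  (J1: bond 0 brought effort, rest push out)
b3 →R2  (J1 effort already set via bond 0)

2  (C1, I1 all integral)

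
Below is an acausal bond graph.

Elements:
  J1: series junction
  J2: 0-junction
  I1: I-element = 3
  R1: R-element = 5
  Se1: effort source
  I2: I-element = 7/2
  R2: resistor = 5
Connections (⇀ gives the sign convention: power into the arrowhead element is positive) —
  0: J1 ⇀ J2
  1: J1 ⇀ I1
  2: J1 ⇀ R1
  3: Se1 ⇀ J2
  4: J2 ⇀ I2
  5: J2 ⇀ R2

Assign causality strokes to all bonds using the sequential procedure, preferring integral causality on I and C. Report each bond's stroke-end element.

#3 stroke→J2  (source Se1 imposes e)
#0 stroke→J1  (J2: bond 3 brought effort, rest push out)
#4 stroke→I2  (J2 effort already set via bond 3)
#5 stroke→R2  (J2: bond 3 brought effort, rest push out)
#1 stroke→I1  (I1 outputs flow p/I1)
#2 stroke→J1  (J1 flow already set via bond 1)

bond 0 |J1
bond 1 |I1
bond 2 |J1
bond 3 |J2
bond 4 |I2
bond 5 |R2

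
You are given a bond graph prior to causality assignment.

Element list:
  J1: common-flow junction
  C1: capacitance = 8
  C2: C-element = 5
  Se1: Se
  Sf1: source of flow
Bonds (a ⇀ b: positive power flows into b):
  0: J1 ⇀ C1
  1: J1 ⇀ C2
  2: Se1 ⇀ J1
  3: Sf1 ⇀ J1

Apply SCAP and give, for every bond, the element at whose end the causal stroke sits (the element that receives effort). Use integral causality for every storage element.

bond 0 stroke→J1
bond 1 stroke→J1
bond 2 stroke→J1
bond 3 stroke→Sf1

bond 2 →J1  (Se1: effort source, stroke at far end)
bond 3 →Sf1  (Sf1 (Sf) sets flow on bond)
bond 0 →J1  (common-f at J1 fixed by 3)
bond 1 →J1  (J1 flow already set via bond 3)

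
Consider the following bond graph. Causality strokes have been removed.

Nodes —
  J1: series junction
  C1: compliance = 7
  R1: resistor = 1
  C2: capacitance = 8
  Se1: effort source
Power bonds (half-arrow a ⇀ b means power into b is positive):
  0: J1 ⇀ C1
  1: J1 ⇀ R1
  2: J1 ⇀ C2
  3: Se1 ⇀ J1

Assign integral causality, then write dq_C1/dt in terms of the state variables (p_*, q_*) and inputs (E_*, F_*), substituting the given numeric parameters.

#3 stroke→J1  (Se1 fixes effort; stroke away)
#0 stroke→J1  (C1 outputs effort q/C1)
#2 stroke→J1  (C2 outputs effort q/C2)
#1 stroke→R1  (only one flow-in slot at J1)

dq_C1/dt = E_Se1 - q_C1/7 - q_C2/8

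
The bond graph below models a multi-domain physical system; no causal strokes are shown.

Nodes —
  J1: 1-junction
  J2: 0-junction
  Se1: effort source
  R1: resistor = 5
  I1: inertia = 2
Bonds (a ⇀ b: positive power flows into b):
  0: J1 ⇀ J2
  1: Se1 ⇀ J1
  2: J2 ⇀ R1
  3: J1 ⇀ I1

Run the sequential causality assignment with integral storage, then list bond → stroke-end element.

bond 0 stroke at J1
bond 1 stroke at J1
bond 2 stroke at J2
bond 3 stroke at I1

bond 1 |J1  (source Se1 imposes e)
bond 3 |I1  (prefer integral on I1)
bond 0 |J1  (1-jn J1 has f-setter on 3)
bond 2 |J2  (J2 needs exactly one e-in)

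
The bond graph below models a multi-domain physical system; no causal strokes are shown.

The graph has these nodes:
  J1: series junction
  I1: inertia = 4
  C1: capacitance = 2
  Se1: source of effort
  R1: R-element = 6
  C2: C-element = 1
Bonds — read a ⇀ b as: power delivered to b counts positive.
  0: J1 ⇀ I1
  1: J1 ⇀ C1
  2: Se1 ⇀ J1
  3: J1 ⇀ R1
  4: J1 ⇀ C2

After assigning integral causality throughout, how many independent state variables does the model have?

β2 stroke→J1  (Se1: effort source, stroke at far end)
β0 stroke→I1  (prefer integral on I1)
β1 stroke→J1  (common-f at J1 fixed by 0)
β3 stroke→J1  (J1 flow already set via bond 0)
β4 stroke→J1  (common-f at J1 fixed by 0)

3  (C1, C2, I1 all integral)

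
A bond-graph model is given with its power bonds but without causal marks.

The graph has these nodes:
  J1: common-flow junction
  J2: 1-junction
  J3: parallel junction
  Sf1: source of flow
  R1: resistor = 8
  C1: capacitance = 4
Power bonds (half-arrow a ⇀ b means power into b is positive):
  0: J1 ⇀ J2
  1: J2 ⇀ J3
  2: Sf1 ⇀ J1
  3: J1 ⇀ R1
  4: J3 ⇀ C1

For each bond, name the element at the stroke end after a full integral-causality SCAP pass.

bond 0 stroke→J1
bond 1 stroke→J2
bond 2 stroke→Sf1
bond 3 stroke→J1
bond 4 stroke→J3

β2 →Sf1  (Sf1 fixes flow; stroke at Sf1)
β0 →J1  (common-f at J1 fixed by 2)
β3 →J1  (1-jn J1 has f-setter on 2)
β1 →J2  (J2 flow already set via bond 0)
β4 →J3  (only one effort-in slot at J3)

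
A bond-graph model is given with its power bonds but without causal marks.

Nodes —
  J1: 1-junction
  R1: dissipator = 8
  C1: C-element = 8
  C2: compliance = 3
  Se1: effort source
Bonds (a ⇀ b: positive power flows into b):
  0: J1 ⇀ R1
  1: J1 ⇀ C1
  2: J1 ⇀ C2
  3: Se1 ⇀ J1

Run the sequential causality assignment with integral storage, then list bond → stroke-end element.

#3 stroke at J1  (source Se1 imposes e)
#1 stroke at J1  (C1 integral (e out))
#2 stroke at J1  (C2 integral (e out))
#0 stroke at R1  (closing 1-jn rule on J1)

β0 →R1
β1 →J1
β2 →J1
β3 →J1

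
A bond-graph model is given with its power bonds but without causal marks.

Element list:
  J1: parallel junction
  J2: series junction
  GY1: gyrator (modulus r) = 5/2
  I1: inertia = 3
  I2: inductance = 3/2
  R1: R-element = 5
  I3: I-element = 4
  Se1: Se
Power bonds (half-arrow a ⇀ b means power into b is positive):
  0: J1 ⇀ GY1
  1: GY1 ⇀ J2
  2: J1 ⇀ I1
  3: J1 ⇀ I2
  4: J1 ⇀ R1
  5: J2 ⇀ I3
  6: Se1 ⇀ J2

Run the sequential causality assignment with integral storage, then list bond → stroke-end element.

b0 |J1
b1 |J2
b2 |I1
b3 |I2
b4 |R1
b5 |I3
b6 |J2

#6 stroke→J2  (source Se1 imposes e)
#2 stroke→I1  (I1 outputs flow p/I1)
#3 stroke→I2  (I2: I, integral causality)
#5 stroke→I3  (prefer integral on I3)
#1 stroke→J2  (1-jn J2 has f-setter on 5)
#0 stroke→J1  (GY1 both-in/both-out from 1)
#4 stroke→R1  (common-e at J1 fixed by 0)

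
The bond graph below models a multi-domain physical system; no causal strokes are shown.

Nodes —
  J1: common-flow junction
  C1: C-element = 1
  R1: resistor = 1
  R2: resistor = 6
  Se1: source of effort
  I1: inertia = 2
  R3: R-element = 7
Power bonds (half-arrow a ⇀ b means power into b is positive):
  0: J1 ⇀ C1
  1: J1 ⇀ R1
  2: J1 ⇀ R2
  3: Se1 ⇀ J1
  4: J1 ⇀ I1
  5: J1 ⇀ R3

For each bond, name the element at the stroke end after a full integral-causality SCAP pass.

#0 |J1
#1 |J1
#2 |J1
#3 |J1
#4 |I1
#5 |J1

b3 →J1  (Se1 (Se) sets effort on bond)
b0 →J1  (C1 outputs effort q/C1)
b4 →I1  (prefer integral on I1)
b1 →J1  (1-jn J1 has f-setter on 4)
b2 →J1  (J1 flow already set via bond 4)
b5 →J1  (J1: bond 4 brought flow, rest push out)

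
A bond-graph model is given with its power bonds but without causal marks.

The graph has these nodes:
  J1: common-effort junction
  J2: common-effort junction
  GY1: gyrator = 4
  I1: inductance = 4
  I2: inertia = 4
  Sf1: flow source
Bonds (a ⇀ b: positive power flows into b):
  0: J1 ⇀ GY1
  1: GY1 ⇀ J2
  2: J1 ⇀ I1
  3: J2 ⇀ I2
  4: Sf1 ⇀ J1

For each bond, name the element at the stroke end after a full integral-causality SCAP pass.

β4 →Sf1  (Sf1 fixes flow; stroke at Sf1)
β2 →I1  (prefer integral on I1)
β0 →J1  (only one effort-in slot at J1)
β1 →J2  (through GY1, causality inverts; strokes same side of GY1)
β3 →I2  (J2: bond 1 brought effort, rest push out)

β0 stroke at J1
β1 stroke at J2
β2 stroke at I1
β3 stroke at I2
β4 stroke at Sf1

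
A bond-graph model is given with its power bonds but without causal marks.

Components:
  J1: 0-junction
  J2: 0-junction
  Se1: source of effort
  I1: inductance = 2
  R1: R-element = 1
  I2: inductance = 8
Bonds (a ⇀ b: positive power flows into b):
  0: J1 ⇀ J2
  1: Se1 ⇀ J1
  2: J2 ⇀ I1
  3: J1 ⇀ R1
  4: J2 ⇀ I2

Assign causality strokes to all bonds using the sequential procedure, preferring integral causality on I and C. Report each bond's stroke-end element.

b1 stroke→J1  (Se1 fixes effort; stroke away)
b0 stroke→J2  (J1: bond 1 brought effort, rest push out)
b3 stroke→R1  (common-e at J1 fixed by 1)
b2 stroke→I1  (0-jn J2 has e-setter on 0)
b4 stroke→I2  (J2: bond 0 brought effort, rest push out)

bond 0 stroke at J2
bond 1 stroke at J1
bond 2 stroke at I1
bond 3 stroke at R1
bond 4 stroke at I2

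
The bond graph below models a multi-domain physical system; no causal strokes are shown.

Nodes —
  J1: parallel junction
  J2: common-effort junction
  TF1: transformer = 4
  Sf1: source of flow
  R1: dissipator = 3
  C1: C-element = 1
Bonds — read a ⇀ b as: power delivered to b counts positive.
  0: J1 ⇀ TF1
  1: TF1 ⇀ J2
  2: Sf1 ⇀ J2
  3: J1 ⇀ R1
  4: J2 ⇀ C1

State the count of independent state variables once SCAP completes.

1  (C1 all integral)

bond 2 →Sf1  (Sf1: flow source, stroke at near end)
bond 4 →J2  (C1 outputs effort q/C1)
bond 1 →TF1  (J2 effort already set via bond 4)
bond 0 →J1  (TF1: transformer flips bond 1)
bond 3 →R1  (J1: bond 0 brought effort, rest push out)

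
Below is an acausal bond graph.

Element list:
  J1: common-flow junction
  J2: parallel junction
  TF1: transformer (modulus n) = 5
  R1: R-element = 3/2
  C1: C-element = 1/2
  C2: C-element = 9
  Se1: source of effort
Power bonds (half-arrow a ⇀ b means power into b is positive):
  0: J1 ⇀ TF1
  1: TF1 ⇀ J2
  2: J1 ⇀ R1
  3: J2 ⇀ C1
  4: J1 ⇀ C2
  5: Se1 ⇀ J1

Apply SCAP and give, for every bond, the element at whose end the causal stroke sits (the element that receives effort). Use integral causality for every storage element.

β0 stroke→J1
β1 stroke→TF1
β2 stroke→R1
β3 stroke→J2
β4 stroke→J1
β5 stroke→J1

#5 stroke→J1  (Se1 (Se) sets effort on bond)
#3 stroke→J2  (C1: C, integral causality)
#1 stroke→TF1  (J2 effort already set via bond 3)
#0 stroke→J1  (TF1 one-in-one-out from 1)
#4 stroke→J1  (prefer integral on C2)
#2 stroke→R1  (J1: last free bond brings flow in)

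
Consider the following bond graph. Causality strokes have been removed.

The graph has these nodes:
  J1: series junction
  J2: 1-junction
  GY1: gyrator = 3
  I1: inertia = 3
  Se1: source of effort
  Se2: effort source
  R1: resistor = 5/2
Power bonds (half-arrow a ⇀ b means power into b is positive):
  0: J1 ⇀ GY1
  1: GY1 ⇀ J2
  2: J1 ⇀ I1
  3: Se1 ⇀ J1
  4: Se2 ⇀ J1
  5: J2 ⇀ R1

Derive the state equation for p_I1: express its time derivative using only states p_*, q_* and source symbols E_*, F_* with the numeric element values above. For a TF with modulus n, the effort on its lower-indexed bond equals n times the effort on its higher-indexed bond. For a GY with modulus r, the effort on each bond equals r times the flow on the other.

#3 →J1  (Se1 fixes effort; stroke away)
#4 →J1  (Se2 fixes effort; stroke away)
#2 →I1  (prefer integral on I1)
#0 →J1  (common-f at J1 fixed by 2)
#1 →J2  (GY1: gyrator matches bond 0)
#5 →R1  (J2 needs exactly one f-in)

dp_I1/dt = E_Se1 + E_Se2 - 6*p_I1/5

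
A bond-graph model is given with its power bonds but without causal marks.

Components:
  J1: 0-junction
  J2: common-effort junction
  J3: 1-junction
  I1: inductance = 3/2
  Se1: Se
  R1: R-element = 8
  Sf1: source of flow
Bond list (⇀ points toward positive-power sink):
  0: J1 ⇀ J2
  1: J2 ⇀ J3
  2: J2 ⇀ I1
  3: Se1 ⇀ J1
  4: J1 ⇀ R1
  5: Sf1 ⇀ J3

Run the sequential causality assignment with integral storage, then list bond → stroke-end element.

b0 stroke→J2
b1 stroke→J3
b2 stroke→I1
b3 stroke→J1
b4 stroke→R1
b5 stroke→Sf1

b3 stroke→J1  (Se1 (Se) sets effort on bond)
b5 stroke→Sf1  (Sf1: flow source, stroke at near end)
b0 stroke→J2  (J1: bond 3 brought effort, rest push out)
b4 stroke→R1  (0-jn J1 has e-setter on 3)
b1 stroke→J3  (J2: bond 0 brought effort, rest push out)
b2 stroke→I1  (J2 effort already set via bond 0)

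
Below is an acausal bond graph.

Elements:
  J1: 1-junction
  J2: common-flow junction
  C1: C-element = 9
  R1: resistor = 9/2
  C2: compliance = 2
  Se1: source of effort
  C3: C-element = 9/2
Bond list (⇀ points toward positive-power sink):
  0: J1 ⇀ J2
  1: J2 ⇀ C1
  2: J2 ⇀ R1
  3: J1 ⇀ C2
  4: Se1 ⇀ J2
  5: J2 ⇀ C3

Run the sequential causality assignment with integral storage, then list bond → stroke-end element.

β0 stroke→J2
β1 stroke→J2
β2 stroke→R1
β3 stroke→J1
β4 stroke→J2
β5 stroke→J2

#4 stroke at J2  (source Se1 imposes e)
#1 stroke at J2  (prefer integral on C1)
#3 stroke at J1  (C2: C, integral causality)
#0 stroke at J2  (J1 needs exactly one f-in)
#5 stroke at J2  (C3: C, integral causality)
#2 stroke at R1  (only one flow-in slot at J2)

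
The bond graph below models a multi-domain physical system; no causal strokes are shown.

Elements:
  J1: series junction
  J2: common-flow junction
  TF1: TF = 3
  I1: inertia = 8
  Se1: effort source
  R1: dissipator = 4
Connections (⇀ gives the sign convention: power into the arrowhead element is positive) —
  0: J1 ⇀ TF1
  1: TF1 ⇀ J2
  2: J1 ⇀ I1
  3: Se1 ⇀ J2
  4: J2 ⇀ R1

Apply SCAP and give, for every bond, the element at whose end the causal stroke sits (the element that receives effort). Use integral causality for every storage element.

β0 |J1
β1 |TF1
β2 |I1
β3 |J2
β4 |J2

bond 3 stroke at J2  (Se1 (Se) sets effort on bond)
bond 2 stroke at I1  (I1 integral (f out))
bond 0 stroke at J1  (1-jn J1 has f-setter on 2)
bond 1 stroke at TF1  (TF TF1: opposite of bond 0)
bond 4 stroke at J2  (J2 flow already set via bond 1)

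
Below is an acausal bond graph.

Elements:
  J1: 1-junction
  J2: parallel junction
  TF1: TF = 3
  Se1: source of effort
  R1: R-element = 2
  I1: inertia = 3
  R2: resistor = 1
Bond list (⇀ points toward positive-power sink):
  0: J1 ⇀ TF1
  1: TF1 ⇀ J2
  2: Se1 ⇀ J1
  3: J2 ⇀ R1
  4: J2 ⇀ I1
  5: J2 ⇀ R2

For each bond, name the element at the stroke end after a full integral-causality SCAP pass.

b2 →J1  (Se1: effort source, stroke at far end)
b0 →TF1  (closing 1-jn rule on J1)
b1 →J2  (TF TF1: opposite of bond 0)
b3 →R1  (J2: bond 1 brought effort, rest push out)
b4 →I1  (common-e at J2 fixed by 1)
b5 →R2  (J2 effort already set via bond 1)

#0 →TF1
#1 →J2
#2 →J1
#3 →R1
#4 →I1
#5 →R2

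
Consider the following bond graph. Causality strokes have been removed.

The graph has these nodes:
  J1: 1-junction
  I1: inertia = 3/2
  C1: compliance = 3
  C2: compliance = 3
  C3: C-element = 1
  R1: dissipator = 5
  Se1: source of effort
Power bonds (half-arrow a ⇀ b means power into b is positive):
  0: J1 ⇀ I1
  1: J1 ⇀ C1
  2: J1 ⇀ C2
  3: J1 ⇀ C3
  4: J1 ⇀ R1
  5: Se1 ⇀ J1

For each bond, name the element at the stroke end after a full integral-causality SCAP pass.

#0 |I1
#1 |J1
#2 |J1
#3 |J1
#4 |J1
#5 |J1

b5 |J1  (source Se1 imposes e)
b0 |I1  (prefer integral on I1)
b1 |J1  (1-jn J1 has f-setter on 0)
b2 |J1  (common-f at J1 fixed by 0)
b3 |J1  (1-jn J1 has f-setter on 0)
b4 |J1  (J1 flow already set via bond 0)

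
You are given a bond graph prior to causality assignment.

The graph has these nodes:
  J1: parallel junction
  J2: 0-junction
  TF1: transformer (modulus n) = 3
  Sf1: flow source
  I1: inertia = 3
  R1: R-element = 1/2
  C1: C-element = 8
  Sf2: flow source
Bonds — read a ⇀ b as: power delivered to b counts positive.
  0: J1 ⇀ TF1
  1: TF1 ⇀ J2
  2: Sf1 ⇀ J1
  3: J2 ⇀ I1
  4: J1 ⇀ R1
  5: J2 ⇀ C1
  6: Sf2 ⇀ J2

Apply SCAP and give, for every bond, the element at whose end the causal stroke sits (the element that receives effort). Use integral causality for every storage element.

#2 stroke→Sf1  (Sf1: flow source, stroke at near end)
#6 stroke→Sf2  (Sf2: flow source, stroke at near end)
#3 stroke→I1  (prefer integral on I1)
#5 stroke→J2  (prefer integral on C1)
#1 stroke→TF1  (0-jn J2 has e-setter on 5)
#0 stroke→J1  (TF TF1: opposite of bond 1)
#4 stroke→R1  (common-e at J1 fixed by 0)

#0 stroke at J1
#1 stroke at TF1
#2 stroke at Sf1
#3 stroke at I1
#4 stroke at R1
#5 stroke at J2
#6 stroke at Sf2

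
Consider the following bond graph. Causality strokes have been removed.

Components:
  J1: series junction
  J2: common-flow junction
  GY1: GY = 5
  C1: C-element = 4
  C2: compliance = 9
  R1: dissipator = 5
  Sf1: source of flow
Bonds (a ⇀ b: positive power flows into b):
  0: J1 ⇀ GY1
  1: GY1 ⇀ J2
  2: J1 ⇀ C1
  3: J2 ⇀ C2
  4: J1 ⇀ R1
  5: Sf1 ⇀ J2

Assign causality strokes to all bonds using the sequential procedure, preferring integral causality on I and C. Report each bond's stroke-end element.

bond 5 |Sf1  (Sf1: flow source, stroke at near end)
bond 1 |J2  (1-jn J2 has f-setter on 5)
bond 3 |J2  (J2: bond 5 brought flow, rest push out)
bond 0 |J1  (through GY1, causality inverts; strokes same side of GY1)
bond 2 |J1  (prefer integral on C1)
bond 4 |R1  (only one flow-in slot at J1)

bond 0 stroke→J1
bond 1 stroke→J2
bond 2 stroke→J1
bond 3 stroke→J2
bond 4 stroke→R1
bond 5 stroke→Sf1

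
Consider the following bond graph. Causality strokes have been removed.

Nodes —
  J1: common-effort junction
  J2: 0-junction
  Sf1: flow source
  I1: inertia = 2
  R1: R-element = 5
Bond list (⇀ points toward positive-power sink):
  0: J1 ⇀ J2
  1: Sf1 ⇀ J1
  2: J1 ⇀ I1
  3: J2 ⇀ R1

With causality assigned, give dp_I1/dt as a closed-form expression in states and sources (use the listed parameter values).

dp_I1/dt = 5*F_Sf1 - 5*p_I1/2

b1 |Sf1  (source Sf1 imposes f)
b2 |I1  (I1: I, integral causality)
b0 |J1  (J1 needs exactly one e-in)
b3 |J2  (only one effort-in slot at J2)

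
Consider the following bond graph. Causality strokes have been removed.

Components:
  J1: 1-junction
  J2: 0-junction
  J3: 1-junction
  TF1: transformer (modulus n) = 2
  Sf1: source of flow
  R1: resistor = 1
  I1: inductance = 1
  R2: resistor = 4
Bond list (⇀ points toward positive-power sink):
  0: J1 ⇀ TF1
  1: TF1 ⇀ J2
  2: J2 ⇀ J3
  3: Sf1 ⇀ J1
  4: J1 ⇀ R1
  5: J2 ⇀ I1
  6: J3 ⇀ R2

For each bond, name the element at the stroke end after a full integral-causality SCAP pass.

β3 |Sf1  (Sf1: flow source, stroke at near end)
β0 |J1  (common-f at J1 fixed by 3)
β4 |J1  (J1 flow already set via bond 3)
β1 |TF1  (TF TF1: opposite of bond 0)
β5 |I1  (I1 outputs flow p/I1)
β2 |J2  (only one effort-in slot at J2)
β6 |J3  (common-f at J3 fixed by 2)

β0 |J1
β1 |TF1
β2 |J2
β3 |Sf1
β4 |J1
β5 |I1
β6 |J3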